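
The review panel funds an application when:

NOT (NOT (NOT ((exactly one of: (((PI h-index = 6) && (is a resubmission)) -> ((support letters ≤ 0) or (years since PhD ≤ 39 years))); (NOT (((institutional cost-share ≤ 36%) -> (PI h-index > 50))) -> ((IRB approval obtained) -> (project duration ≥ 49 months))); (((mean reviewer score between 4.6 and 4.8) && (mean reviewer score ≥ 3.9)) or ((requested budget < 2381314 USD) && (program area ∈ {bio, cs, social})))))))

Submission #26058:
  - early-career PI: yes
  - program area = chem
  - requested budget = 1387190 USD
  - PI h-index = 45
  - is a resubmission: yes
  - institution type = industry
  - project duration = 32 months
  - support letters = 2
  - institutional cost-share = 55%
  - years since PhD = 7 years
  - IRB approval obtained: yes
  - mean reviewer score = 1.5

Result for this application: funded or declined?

Atomic conditions:
  PI h-index = 6: 45 == 6 is false
  is a resubmission: yes → true
  support letters ≤ 0: 2 ≤ 0 is false
  years since PhD ≤ 39 years: 7 ≤ 39 is true
  institutional cost-share ≤ 36%: 55 ≤ 36 is false
  PI h-index > 50: 45 > 50 is false
  IRB approval obtained: yes → true
  project duration ≥ 49 months: 32 ≥ 49 is false
  mean reviewer score between 4.6 and 4.8: 1.5 in [4.6, 4.8] is false
  mean reviewer score ≥ 3.9: 1.5 ≥ 3.9 is false
  requested budget < 2381314 USD: 1387190 < 2381314 is true
  program area ∈ {bio, cs, social}: chem is not in the set → false
Combine:
[1.1.1.1.1] false AND true = false
[1.1.1.1.2] false OR true = true
[1.1.1.1] false → true (antecedent false ⇒ implication holds) = true
[1.1.1.2.1.1] false → false (antecedent false ⇒ implication holds) = true
[1.1.1.2.1] NOT true = false
[1.1.1.2.2] true → false = false
[1.1.1.2] false → false (antecedent false ⇒ implication holds) = true
[1.1.1.3.1] false AND false = false
[1.1.1.3.2] true AND false = false
[1.1.1.3] false OR false = false
[1.1.1] exactly-one(true, true, false) = false
[1.1] NOT false = true
[1] NOT true = false
[root] NOT false = true
Overall: true → funded

Funded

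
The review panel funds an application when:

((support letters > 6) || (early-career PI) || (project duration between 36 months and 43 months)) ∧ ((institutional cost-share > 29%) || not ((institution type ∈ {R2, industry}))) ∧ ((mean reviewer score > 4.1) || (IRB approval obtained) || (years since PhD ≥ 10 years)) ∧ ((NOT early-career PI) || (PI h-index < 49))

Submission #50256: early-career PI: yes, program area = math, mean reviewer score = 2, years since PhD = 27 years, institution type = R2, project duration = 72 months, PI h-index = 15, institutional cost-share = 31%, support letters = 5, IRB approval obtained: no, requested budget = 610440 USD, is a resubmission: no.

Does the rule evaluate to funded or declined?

Atomic conditions:
  support letters > 6: 5 > 6 is false
  early-career PI: yes → true
  project duration between 36 months and 43 months: 72 in [36, 43] is false
  institutional cost-share > 29%: 31 > 29 is true
  institution type ∈ {R2, industry}: R2 is in the set → true
  mean reviewer score > 4.1: 2 > 4.1 is false
  IRB approval obtained: no → false
  years since PhD ≥ 10 years: 27 ≥ 10 is true
  NOT early-career PI: yes → false
  PI h-index < 49: 15 < 49 is true
Combine:
[1] false OR true OR false = true
[2.2] NOT true = false
[2] true OR false = true
[3] false OR false OR true = true
[4] false OR true = true
[root] true AND true AND true AND true = true
Overall: true → funded

Funded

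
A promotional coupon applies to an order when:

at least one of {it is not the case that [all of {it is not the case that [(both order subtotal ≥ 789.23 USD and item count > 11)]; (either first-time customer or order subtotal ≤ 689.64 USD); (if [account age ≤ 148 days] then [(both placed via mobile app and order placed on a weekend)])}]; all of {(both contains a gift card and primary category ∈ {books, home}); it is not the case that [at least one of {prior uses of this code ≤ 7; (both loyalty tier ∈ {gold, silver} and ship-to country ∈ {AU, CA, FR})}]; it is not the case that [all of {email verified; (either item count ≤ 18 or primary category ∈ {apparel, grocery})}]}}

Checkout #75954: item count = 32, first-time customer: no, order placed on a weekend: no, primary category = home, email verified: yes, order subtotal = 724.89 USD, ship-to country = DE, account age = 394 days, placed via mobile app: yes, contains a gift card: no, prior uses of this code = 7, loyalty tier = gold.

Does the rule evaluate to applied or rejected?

Atomic conditions:
  order subtotal ≥ 789.23 USD: 724.89 ≥ 789.23 is false
  item count > 11: 32 > 11 is true
  first-time customer: no → false
  order subtotal ≤ 689.64 USD: 724.89 ≤ 689.64 is false
  account age ≤ 148 days: 394 ≤ 148 is false
  placed via mobile app: yes → true
  order placed on a weekend: no → false
  contains a gift card: no → false
  primary category ∈ {books, home}: home is in the set → true
  prior uses of this code ≤ 7: 7 ≤ 7 is true
  loyalty tier ∈ {gold, silver}: gold is in the set → true
  ship-to country ∈ {AU, CA, FR}: DE is not in the set → false
  email verified: yes → true
  item count ≤ 18: 32 ≤ 18 is false
  primary category ∈ {apparel, grocery}: home is not in the set → false
Combine:
[1.1.1.1] false AND true = false
[1.1.1] NOT false = true
[1.1.2] false OR false = false
[1.1.3.2] true AND false = false
[1.1.3] false → false (antecedent false ⇒ implication holds) = true
[1.1] true AND false AND true = false
[1] NOT false = true
[2.1] false AND true = false
[2.2.1.2] true AND false = false
[2.2.1] true OR false = true
[2.2] NOT true = false
[2.3.1.2] false OR false = false
[2.3.1] true AND false = false
[2.3] NOT false = true
[2] false AND false AND true = false
[root] true OR false = true
Overall: true → applied

Applied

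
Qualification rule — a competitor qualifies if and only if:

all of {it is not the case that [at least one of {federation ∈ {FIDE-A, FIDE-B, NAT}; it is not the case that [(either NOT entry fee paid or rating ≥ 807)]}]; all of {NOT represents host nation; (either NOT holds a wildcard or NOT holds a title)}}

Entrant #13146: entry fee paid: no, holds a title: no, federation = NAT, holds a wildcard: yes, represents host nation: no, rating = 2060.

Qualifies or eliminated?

Eliminated

Atomic conditions:
  federation ∈ {FIDE-A, FIDE-B, NAT}: NAT is in the set → true
  NOT entry fee paid: no → true
  rating ≥ 807: 2060 ≥ 807 is true
  NOT represents host nation: no → true
  NOT holds a wildcard: yes → false
  NOT holds a title: no → true
Combine:
[1.1.2.1] true OR true = true
[1.1.2] NOT true = false
[1.1] true OR false = true
[1] NOT true = false
[2.2] false OR true = true
[2] true AND true = true
[root] false AND true = false
Overall: false → eliminated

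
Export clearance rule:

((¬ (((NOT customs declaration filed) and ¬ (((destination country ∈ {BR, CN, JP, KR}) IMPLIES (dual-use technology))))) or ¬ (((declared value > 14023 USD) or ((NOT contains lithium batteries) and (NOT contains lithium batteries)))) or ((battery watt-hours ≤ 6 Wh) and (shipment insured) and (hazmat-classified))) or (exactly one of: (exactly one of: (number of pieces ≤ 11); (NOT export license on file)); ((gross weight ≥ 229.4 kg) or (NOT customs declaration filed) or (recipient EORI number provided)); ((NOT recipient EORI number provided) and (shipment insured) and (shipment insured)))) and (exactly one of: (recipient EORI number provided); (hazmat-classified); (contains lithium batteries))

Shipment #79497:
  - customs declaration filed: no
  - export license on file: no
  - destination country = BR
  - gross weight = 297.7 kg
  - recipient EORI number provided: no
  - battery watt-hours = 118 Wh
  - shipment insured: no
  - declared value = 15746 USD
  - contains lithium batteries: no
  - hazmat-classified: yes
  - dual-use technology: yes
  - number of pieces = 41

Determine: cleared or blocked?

Cleared

Atomic conditions:
  NOT customs declaration filed: no → true
  destination country ∈ {BR, CN, JP, KR}: BR is in the set → true
  dual-use technology: yes → true
  declared value > 14023 USD: 15746 > 14023 is true
  NOT contains lithium batteries: no → true
  battery watt-hours ≤ 6 Wh: 118 ≤ 6 is false
  shipment insured: no → false
  hazmat-classified: yes → true
  number of pieces ≤ 11: 41 ≤ 11 is false
  NOT export license on file: no → true
  gross weight ≥ 229.4 kg: 297.7 ≥ 229.4 is true
  recipient EORI number provided: no → false
  NOT recipient EORI number provided: no → true
  contains lithium batteries: no → false
Combine:
[1.1.1.1.2.1] true → true = true
[1.1.1.1.2] NOT true = false
[1.1.1.1] true AND false = false
[1.1.1] NOT false = true
[1.1.2.1.2] true AND true = true
[1.1.2.1] true OR true = true
[1.1.2] NOT true = false
[1.1.3] false AND false AND true = false
[1.1] true OR false OR false = true
[1.2.1] exactly-one(false, true) = true
[1.2.2] true OR true OR false = true
[1.2.3] true AND false AND false = false
[1.2] exactly-one(true, true, false) = false
[1] true OR false = true
[2] exactly-one(false, true, false) = true
[root] true AND true = true
Overall: true → cleared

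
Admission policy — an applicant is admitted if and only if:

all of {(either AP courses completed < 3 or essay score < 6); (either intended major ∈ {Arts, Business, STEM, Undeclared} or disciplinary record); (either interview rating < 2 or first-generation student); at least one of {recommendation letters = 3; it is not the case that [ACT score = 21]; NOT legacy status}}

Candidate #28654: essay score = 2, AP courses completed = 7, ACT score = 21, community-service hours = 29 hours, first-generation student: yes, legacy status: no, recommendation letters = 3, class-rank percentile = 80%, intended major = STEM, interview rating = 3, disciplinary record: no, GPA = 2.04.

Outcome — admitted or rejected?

Admitted

Atomic conditions:
  AP courses completed < 3: 7 < 3 is false
  essay score < 6: 2 < 6 is true
  intended major ∈ {Arts, Business, STEM, Undeclared}: STEM is in the set → true
  disciplinary record: no → false
  interview rating < 2: 3 < 2 is false
  first-generation student: yes → true
  recommendation letters = 3: 3 == 3 is true
  ACT score = 21: 21 == 21 is true
  NOT legacy status: no → true
Combine:
[1] false OR true = true
[2] true OR false = true
[3] false OR true = true
[4.2] NOT true = false
[4] true OR false OR true = true
[root] true AND true AND true AND true = true
Overall: true → admitted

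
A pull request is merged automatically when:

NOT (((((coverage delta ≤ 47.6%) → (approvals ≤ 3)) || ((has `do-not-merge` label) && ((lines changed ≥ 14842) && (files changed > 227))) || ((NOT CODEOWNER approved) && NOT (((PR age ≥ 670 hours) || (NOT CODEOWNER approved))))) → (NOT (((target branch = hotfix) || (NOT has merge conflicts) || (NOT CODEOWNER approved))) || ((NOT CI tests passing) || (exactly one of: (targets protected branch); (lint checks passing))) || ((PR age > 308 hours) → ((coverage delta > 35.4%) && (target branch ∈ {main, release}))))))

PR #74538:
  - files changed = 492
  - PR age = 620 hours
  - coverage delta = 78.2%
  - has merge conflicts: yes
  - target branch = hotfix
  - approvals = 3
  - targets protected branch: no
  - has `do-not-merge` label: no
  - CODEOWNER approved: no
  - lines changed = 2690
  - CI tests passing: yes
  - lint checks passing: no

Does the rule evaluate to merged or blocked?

Atomic conditions:
  coverage delta ≤ 47.6%: 78.2 ≤ 47.6 is false
  approvals ≤ 3: 3 ≤ 3 is true
  has `do-not-merge` label: no → false
  lines changed ≥ 14842: 2690 ≥ 14842 is false
  files changed > 227: 492 > 227 is true
  NOT CODEOWNER approved: no → true
  PR age ≥ 670 hours: 620 ≥ 670 is false
  target branch = hotfix: hotfix == hotfix is true
  NOT has merge conflicts: yes → false
  NOT CI tests passing: yes → false
  targets protected branch: no → false
  lint checks passing: no → false
  PR age > 308 hours: 620 > 308 is true
  coverage delta > 35.4%: 78.2 > 35.4 is true
  target branch ∈ {main, release}: hotfix is not in the set → false
Combine:
[1.1.1] false → true (antecedent false ⇒ implication holds) = true
[1.1.2.2] false AND true = false
[1.1.2] false AND false = false
[1.1.3.2.1] false OR true = true
[1.1.3.2] NOT true = false
[1.1.3] true AND false = false
[1.1] true OR false OR false = true
[1.2.1.1] true OR false OR true = true
[1.2.1] NOT true = false
[1.2.2.2] exactly-one(false, false) = false
[1.2.2] false OR false = false
[1.2.3.2] true AND false = false
[1.2.3] true → false = false
[1.2] false OR false OR false = false
[1] true → false = false
[root] NOT false = true
Overall: true → merged

Merged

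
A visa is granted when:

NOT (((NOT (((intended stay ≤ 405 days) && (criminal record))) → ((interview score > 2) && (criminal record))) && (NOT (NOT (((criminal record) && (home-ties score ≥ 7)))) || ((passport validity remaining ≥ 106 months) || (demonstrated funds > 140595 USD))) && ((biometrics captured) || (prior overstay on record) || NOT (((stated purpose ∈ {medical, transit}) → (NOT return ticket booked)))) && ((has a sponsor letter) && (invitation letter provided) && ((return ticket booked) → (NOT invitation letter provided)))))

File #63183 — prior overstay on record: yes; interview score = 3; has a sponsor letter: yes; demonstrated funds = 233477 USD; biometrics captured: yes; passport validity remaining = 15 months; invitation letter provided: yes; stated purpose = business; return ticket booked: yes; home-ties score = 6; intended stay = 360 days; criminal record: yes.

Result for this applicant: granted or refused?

Atomic conditions:
  intended stay ≤ 405 days: 360 ≤ 405 is true
  criminal record: yes → true
  interview score > 2: 3 > 2 is true
  home-ties score ≥ 7: 6 ≥ 7 is false
  passport validity remaining ≥ 106 months: 15 ≥ 106 is false
  demonstrated funds > 140595 USD: 233477 > 140595 is true
  biometrics captured: yes → true
  prior overstay on record: yes → true
  stated purpose ∈ {medical, transit}: business is not in the set → false
  NOT return ticket booked: yes → false
  has a sponsor letter: yes → true
  invitation letter provided: yes → true
  return ticket booked: yes → true
  NOT invitation letter provided: yes → false
Combine:
[1.1.1.1] true AND true = true
[1.1.1] NOT true = false
[1.1.2] true AND true = true
[1.1] false → true (antecedent false ⇒ implication holds) = true
[1.2.1.1.1] true AND false = false
[1.2.1.1] NOT false = true
[1.2.1] NOT true = false
[1.2.2] false OR true = true
[1.2] false OR true = true
[1.3.3.1] false → false (antecedent false ⇒ implication holds) = true
[1.3.3] NOT true = false
[1.3] true OR true OR false = true
[1.4.3] true → false = false
[1.4] true AND true AND false = false
[1] true AND true AND true AND false = false
[root] NOT false = true
Overall: true → granted

Granted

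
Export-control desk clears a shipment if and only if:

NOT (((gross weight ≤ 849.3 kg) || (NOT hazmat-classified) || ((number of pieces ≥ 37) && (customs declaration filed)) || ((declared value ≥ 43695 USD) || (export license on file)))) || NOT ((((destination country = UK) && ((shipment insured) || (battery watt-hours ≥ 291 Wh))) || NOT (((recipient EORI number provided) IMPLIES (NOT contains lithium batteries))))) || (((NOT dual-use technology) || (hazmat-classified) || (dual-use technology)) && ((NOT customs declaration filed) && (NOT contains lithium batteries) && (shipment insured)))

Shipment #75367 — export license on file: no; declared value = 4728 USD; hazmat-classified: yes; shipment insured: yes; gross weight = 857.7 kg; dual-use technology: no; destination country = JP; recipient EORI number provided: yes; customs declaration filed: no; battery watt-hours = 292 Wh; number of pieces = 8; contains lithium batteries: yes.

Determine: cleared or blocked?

Atomic conditions:
  gross weight ≤ 849.3 kg: 857.7 ≤ 849.3 is false
  NOT hazmat-classified: yes → false
  number of pieces ≥ 37: 8 ≥ 37 is false
  customs declaration filed: no → false
  declared value ≥ 43695 USD: 4728 ≥ 43695 is false
  export license on file: no → false
  destination country = UK: JP == UK is false
  shipment insured: yes → true
  battery watt-hours ≥ 291 Wh: 292 ≥ 291 is true
  recipient EORI number provided: yes → true
  NOT contains lithium batteries: yes → false
  NOT dual-use technology: no → true
  hazmat-classified: yes → true
  dual-use technology: no → false
  NOT customs declaration filed: no → true
Combine:
[1.1.3] false AND false = false
[1.1.4] false OR false = false
[1.1] false OR false OR false OR false = false
[1] NOT false = true
[2.1.1.2] true OR true = true
[2.1.1] false AND true = false
[2.1.2.1] true → false = false
[2.1.2] NOT false = true
[2.1] false OR true = true
[2] NOT true = false
[3.1] true OR true OR false = true
[3.2] true AND false AND true = false
[3] true AND false = false
[root] true OR false OR false = true
Overall: true → cleared

Cleared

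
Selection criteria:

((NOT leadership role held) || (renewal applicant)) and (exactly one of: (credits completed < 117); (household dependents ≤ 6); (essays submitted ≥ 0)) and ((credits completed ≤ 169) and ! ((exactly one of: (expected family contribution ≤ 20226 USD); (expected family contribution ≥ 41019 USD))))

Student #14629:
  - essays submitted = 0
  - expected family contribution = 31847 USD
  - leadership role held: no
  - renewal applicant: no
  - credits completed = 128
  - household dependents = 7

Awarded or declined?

Awarded

Atomic conditions:
  NOT leadership role held: no → true
  renewal applicant: no → false
  credits completed < 117: 128 < 117 is false
  household dependents ≤ 6: 7 ≤ 6 is false
  essays submitted ≥ 0: 0 ≥ 0 is true
  credits completed ≤ 169: 128 ≤ 169 is true
  expected family contribution ≤ 20226 USD: 31847 ≤ 20226 is false
  expected family contribution ≥ 41019 USD: 31847 ≥ 41019 is false
Combine:
[1] true OR false = true
[2] exactly-one(false, false, true) = true
[3.2.1] exactly-one(false, false) = false
[3.2] NOT false = true
[3] true AND true = true
[root] true AND true AND true = true
Overall: true → awarded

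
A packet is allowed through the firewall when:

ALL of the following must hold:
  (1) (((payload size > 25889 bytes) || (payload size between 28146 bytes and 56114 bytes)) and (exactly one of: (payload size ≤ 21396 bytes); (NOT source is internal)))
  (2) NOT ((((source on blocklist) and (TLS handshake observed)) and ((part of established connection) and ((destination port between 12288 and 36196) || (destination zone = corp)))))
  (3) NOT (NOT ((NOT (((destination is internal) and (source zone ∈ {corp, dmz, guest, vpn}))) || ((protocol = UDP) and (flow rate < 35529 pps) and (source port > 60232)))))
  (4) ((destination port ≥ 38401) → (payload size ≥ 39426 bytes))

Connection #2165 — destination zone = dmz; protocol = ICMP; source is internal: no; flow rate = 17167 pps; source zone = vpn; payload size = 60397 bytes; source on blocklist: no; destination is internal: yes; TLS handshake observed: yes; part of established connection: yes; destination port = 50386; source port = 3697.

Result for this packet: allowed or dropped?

Atomic conditions:
  payload size > 25889 bytes: 60397 > 25889 is true
  payload size between 28146 bytes and 56114 bytes: 60397 in [28146, 56114] is false
  payload size ≤ 21396 bytes: 60397 ≤ 21396 is false
  NOT source is internal: no → true
  source on blocklist: no → false
  TLS handshake observed: yes → true
  part of established connection: yes → true
  destination port between 12288 and 36196: 50386 in [12288, 36196] is false
  destination zone = corp: dmz == corp is false
  destination is internal: yes → true
  source zone ∈ {corp, dmz, guest, vpn}: vpn is in the set → true
  protocol = UDP: ICMP == UDP is false
  flow rate < 35529 pps: 17167 < 35529 is true
  source port > 60232: 3697 > 60232 is false
  destination port ≥ 38401: 50386 ≥ 38401 is true
  payload size ≥ 39426 bytes: 60397 ≥ 39426 is true
Combine:
[1.1] true OR false = true
[1.2] exactly-one(false, true) = true
[1] true AND true = true
[2.1.1] false AND true = false
[2.1.2.2] false OR false = false
[2.1.2] true AND false = false
[2.1] false AND false = false
[2] NOT false = true
[3.1.1.1.1] true AND true = true
[3.1.1.1] NOT true = false
[3.1.1.2] false AND true AND false = false
[3.1.1] false OR false = false
[3.1] NOT false = true
[3] NOT true = false
[4] true → true = true
[root] true AND true AND false AND true = false
Overall: false → dropped

Dropped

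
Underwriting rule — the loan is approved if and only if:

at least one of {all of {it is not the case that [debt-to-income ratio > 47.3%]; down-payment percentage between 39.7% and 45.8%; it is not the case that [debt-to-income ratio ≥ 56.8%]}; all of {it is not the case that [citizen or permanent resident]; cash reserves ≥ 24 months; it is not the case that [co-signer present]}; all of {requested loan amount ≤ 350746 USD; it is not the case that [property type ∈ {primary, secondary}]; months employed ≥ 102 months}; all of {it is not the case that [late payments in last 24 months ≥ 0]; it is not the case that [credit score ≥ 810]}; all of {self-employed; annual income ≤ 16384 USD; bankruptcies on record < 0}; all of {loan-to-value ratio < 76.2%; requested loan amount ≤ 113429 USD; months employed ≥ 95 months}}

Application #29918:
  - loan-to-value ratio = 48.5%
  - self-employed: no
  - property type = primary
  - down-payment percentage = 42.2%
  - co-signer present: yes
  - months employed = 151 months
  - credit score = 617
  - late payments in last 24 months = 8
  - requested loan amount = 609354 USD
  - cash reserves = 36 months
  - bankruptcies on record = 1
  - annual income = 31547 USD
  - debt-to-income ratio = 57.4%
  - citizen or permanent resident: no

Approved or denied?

Atomic conditions:
  debt-to-income ratio > 47.3%: 57.4 > 47.3 is true
  down-payment percentage between 39.7% and 45.8%: 42.2 in [39.7, 45.8] is true
  debt-to-income ratio ≥ 56.8%: 57.4 ≥ 56.8 is true
  citizen or permanent resident: no → false
  cash reserves ≥ 24 months: 36 ≥ 24 is true
  co-signer present: yes → true
  requested loan amount ≤ 350746 USD: 609354 ≤ 350746 is false
  property type ∈ {primary, secondary}: primary is in the set → true
  months employed ≥ 102 months: 151 ≥ 102 is true
  late payments in last 24 months ≥ 0: 8 ≥ 0 is true
  credit score ≥ 810: 617 ≥ 810 is false
  self-employed: no → false
  annual income ≤ 16384 USD: 31547 ≤ 16384 is false
  bankruptcies on record < 0: 1 < 0 is false
  loan-to-value ratio < 76.2%: 48.5 < 76.2 is true
  requested loan amount ≤ 113429 USD: 609354 ≤ 113429 is false
  months employed ≥ 95 months: 151 ≥ 95 is true
Combine:
[1.1] NOT true = false
[1.3] NOT true = false
[1] false AND true AND false = false
[2.1] NOT false = true
[2.3] NOT true = false
[2] true AND true AND false = false
[3.2] NOT true = false
[3] false AND false AND true = false
[4.1] NOT true = false
[4.2] NOT false = true
[4] false AND true = false
[5] false AND false AND false = false
[6] true AND false AND true = false
[root] false OR false OR false OR false OR false OR false = false
Overall: false → denied

Denied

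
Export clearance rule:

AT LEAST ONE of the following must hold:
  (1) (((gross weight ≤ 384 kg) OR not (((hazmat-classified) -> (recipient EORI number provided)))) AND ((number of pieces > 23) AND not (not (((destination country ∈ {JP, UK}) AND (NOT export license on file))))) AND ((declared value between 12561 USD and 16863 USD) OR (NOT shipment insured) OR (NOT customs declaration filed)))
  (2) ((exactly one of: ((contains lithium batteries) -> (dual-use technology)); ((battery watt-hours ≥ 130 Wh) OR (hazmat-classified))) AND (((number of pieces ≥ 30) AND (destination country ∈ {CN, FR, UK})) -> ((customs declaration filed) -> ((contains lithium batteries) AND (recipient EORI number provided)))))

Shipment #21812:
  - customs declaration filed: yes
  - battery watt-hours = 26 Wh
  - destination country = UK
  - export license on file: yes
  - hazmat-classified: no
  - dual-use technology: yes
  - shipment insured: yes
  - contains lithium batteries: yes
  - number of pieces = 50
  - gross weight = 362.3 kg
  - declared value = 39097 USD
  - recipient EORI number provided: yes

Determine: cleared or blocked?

Cleared

Atomic conditions:
  gross weight ≤ 384 kg: 362.3 ≤ 384 is true
  hazmat-classified: no → false
  recipient EORI number provided: yes → true
  number of pieces > 23: 50 > 23 is true
  destination country ∈ {JP, UK}: UK is in the set → true
  NOT export license on file: yes → false
  declared value between 12561 USD and 16863 USD: 39097 in [12561, 16863] is false
  NOT shipment insured: yes → false
  NOT customs declaration filed: yes → false
  contains lithium batteries: yes → true
  dual-use technology: yes → true
  battery watt-hours ≥ 130 Wh: 26 ≥ 130 is false
  number of pieces ≥ 30: 50 ≥ 30 is true
  destination country ∈ {CN, FR, UK}: UK is in the set → true
  customs declaration filed: yes → true
Combine:
[1.1.2.1] false → true (antecedent false ⇒ implication holds) = true
[1.1.2] NOT true = false
[1.1] true OR false = true
[1.2.2.1.1] true AND false = false
[1.2.2.1] NOT false = true
[1.2.2] NOT true = false
[1.2] true AND false = false
[1.3] false OR false OR false = false
[1] true AND false AND false = false
[2.1.1] true → true = true
[2.1.2] false OR false = false
[2.1] exactly-one(true, false) = true
[2.2.1] true AND true = true
[2.2.2.2] true AND true = true
[2.2.2] true → true = true
[2.2] true → true = true
[2] true AND true = true
[root] false OR true = true
Overall: true → cleared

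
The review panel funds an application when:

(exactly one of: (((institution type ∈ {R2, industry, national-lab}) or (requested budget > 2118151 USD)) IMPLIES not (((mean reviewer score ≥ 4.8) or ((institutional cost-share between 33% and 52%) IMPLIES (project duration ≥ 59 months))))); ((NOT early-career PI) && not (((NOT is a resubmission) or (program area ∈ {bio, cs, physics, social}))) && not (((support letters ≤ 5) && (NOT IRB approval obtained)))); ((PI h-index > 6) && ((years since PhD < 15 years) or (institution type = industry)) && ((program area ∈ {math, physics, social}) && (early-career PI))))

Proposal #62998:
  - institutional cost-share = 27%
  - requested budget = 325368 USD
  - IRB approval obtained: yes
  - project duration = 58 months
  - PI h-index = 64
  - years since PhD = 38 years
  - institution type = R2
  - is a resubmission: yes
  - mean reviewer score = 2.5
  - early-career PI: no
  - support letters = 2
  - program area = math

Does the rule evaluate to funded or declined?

Funded

Atomic conditions:
  institution type ∈ {R2, industry, national-lab}: R2 is in the set → true
  requested budget > 2118151 USD: 325368 > 2118151 is false
  mean reviewer score ≥ 4.8: 2.5 ≥ 4.8 is false
  institutional cost-share between 33% and 52%: 27 in [33, 52] is false
  project duration ≥ 59 months: 58 ≥ 59 is false
  NOT early-career PI: no → true
  NOT is a resubmission: yes → false
  program area ∈ {bio, cs, physics, social}: math is not in the set → false
  support letters ≤ 5: 2 ≤ 5 is true
  NOT IRB approval obtained: yes → false
  PI h-index > 6: 64 > 6 is true
  years since PhD < 15 years: 38 < 15 is false
  institution type = industry: R2 == industry is false
  program area ∈ {math, physics, social}: math is in the set → true
  early-career PI: no → false
Combine:
[1.1] true OR false = true
[1.2.1.2] false → false (antecedent false ⇒ implication holds) = true
[1.2.1] false OR true = true
[1.2] NOT true = false
[1] true → false = false
[2.2.1] false OR false = false
[2.2] NOT false = true
[2.3.1] true AND false = false
[2.3] NOT false = true
[2] true AND true AND true = true
[3.2] false OR false = false
[3.3] true AND false = false
[3] true AND false AND false = false
[root] exactly-one(false, true, false) = true
Overall: true → funded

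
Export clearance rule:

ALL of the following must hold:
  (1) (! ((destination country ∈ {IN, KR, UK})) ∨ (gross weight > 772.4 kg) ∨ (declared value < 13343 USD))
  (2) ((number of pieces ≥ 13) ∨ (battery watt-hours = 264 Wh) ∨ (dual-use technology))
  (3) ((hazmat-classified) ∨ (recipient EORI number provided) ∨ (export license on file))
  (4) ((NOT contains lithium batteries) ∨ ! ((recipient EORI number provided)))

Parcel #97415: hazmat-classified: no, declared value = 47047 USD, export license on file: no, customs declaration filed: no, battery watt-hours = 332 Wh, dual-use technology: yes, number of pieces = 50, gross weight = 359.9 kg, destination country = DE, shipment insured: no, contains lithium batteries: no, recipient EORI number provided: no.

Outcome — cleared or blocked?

Blocked

Atomic conditions:
  destination country ∈ {IN, KR, UK}: DE is not in the set → false
  gross weight > 772.4 kg: 359.9 > 772.4 is false
  declared value < 13343 USD: 47047 < 13343 is false
  number of pieces ≥ 13: 50 ≥ 13 is true
  battery watt-hours = 264 Wh: 332 == 264 is false
  dual-use technology: yes → true
  hazmat-classified: no → false
  recipient EORI number provided: no → false
  export license on file: no → false
  NOT contains lithium batteries: no → true
Combine:
[1.1] NOT false = true
[1] true OR false OR false = true
[2] true OR false OR true = true
[3] false OR false OR false = false
[4.2] NOT false = true
[4] true OR true = true
[root] true AND true AND false AND true = false
Overall: false → blocked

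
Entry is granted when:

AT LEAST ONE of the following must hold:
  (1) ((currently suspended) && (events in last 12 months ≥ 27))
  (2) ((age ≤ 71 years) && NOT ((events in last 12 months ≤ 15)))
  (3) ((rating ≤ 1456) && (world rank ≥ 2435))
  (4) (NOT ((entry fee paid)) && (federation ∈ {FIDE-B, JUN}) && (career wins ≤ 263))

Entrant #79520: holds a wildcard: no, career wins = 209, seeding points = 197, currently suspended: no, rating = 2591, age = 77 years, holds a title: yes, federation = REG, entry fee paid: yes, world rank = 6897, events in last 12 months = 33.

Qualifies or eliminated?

Atomic conditions:
  currently suspended: no → false
  events in last 12 months ≥ 27: 33 ≥ 27 is true
  age ≤ 71 years: 77 ≤ 71 is false
  events in last 12 months ≤ 15: 33 ≤ 15 is false
  rating ≤ 1456: 2591 ≤ 1456 is false
  world rank ≥ 2435: 6897 ≥ 2435 is true
  entry fee paid: yes → true
  federation ∈ {FIDE-B, JUN}: REG is not in the set → false
  career wins ≤ 263: 209 ≤ 263 is true
Combine:
[1] false AND true = false
[2.2] NOT false = true
[2] false AND true = false
[3] false AND true = false
[4.1] NOT true = false
[4] false AND false AND true = false
[root] false OR false OR false OR false = false
Overall: false → eliminated

Eliminated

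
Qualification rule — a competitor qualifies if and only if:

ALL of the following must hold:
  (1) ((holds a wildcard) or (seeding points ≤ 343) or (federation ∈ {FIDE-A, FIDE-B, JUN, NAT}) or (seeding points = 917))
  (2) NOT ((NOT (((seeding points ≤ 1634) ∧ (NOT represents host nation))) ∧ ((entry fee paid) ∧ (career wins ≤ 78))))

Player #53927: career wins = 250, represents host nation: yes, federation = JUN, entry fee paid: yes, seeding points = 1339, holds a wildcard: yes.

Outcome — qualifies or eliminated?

Qualifies

Atomic conditions:
  holds a wildcard: yes → true
  seeding points ≤ 343: 1339 ≤ 343 is false
  federation ∈ {FIDE-A, FIDE-B, JUN, NAT}: JUN is in the set → true
  seeding points = 917: 1339 == 917 is false
  seeding points ≤ 1634: 1339 ≤ 1634 is true
  NOT represents host nation: yes → false
  entry fee paid: yes → true
  career wins ≤ 78: 250 ≤ 78 is false
Combine:
[1] true OR false OR true OR false = true
[2.1.1.1] true AND false = false
[2.1.1] NOT false = true
[2.1.2] true AND false = false
[2.1] true AND false = false
[2] NOT false = true
[root] true AND true = true
Overall: true → qualifies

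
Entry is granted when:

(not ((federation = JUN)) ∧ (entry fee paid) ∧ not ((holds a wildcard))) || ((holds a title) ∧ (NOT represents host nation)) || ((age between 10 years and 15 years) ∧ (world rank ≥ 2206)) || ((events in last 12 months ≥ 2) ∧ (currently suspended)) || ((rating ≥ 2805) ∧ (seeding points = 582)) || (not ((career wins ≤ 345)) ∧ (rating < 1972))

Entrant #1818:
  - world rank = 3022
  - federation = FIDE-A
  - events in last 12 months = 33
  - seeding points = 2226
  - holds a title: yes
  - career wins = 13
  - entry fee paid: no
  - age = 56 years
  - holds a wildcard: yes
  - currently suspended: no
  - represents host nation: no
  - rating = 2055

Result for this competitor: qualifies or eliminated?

Qualifies

Atomic conditions:
  federation = JUN: FIDE-A == JUN is false
  entry fee paid: no → false
  holds a wildcard: yes → true
  holds a title: yes → true
  NOT represents host nation: no → true
  age between 10 years and 15 years: 56 in [10, 15] is false
  world rank ≥ 2206: 3022 ≥ 2206 is true
  events in last 12 months ≥ 2: 33 ≥ 2 is true
  currently suspended: no → false
  rating ≥ 2805: 2055 ≥ 2805 is false
  seeding points = 582: 2226 == 582 is false
  career wins ≤ 345: 13 ≤ 345 is true
  rating < 1972: 2055 < 1972 is false
Combine:
[1.1] NOT false = true
[1.3] NOT true = false
[1] true AND false AND false = false
[2] true AND true = true
[3] false AND true = false
[4] true AND false = false
[5] false AND false = false
[6.1] NOT true = false
[6] false AND false = false
[root] false OR true OR false OR false OR false OR false = true
Overall: true → qualifies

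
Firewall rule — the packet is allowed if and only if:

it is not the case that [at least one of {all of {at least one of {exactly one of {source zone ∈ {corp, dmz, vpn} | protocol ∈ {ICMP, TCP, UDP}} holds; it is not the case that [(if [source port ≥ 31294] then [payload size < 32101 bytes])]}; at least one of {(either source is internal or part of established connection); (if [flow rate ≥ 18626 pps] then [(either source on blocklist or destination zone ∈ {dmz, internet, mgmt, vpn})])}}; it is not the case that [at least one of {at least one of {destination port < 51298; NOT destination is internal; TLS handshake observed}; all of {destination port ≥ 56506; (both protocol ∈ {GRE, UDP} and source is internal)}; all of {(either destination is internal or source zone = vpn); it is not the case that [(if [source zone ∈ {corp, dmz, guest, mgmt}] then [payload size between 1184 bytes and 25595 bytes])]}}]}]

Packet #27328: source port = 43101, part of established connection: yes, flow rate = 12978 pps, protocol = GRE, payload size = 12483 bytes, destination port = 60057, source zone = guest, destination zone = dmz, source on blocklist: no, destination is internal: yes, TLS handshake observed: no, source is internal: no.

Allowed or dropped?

Atomic conditions:
  source zone ∈ {corp, dmz, vpn}: guest is not in the set → false
  protocol ∈ {ICMP, TCP, UDP}: GRE is not in the set → false
  source port ≥ 31294: 43101 ≥ 31294 is true
  payload size < 32101 bytes: 12483 < 32101 is true
  source is internal: no → false
  part of established connection: yes → true
  flow rate ≥ 18626 pps: 12978 ≥ 18626 is false
  source on blocklist: no → false
  destination zone ∈ {dmz, internet, mgmt, vpn}: dmz is in the set → true
  destination port < 51298: 60057 < 51298 is false
  NOT destination is internal: yes → false
  TLS handshake observed: no → false
  destination port ≥ 56506: 60057 ≥ 56506 is true
  protocol ∈ {GRE, UDP}: GRE is in the set → true
  destination is internal: yes → true
  source zone = vpn: guest == vpn is false
  source zone ∈ {corp, dmz, guest, mgmt}: guest is in the set → true
  payload size between 1184 bytes and 25595 bytes: 12483 in [1184, 25595] is true
Combine:
[1.1.1.1] exactly-one(false, false) = false
[1.1.1.2.1] true → true = true
[1.1.1.2] NOT true = false
[1.1.1] false OR false = false
[1.1.2.1] false OR true = true
[1.1.2.2.2] false OR true = true
[1.1.2.2] false → true (antecedent false ⇒ implication holds) = true
[1.1.2] true OR true = true
[1.1] false AND true = false
[1.2.1.1] false OR false OR false = false
[1.2.1.2.2] true AND false = false
[1.2.1.2] true AND false = false
[1.2.1.3.1] true OR false = true
[1.2.1.3.2.1] true → true = true
[1.2.1.3.2] NOT true = false
[1.2.1.3] true AND false = false
[1.2.1] false OR false OR false = false
[1.2] NOT false = true
[1] false OR true = true
[root] NOT true = false
Overall: false → dropped

Dropped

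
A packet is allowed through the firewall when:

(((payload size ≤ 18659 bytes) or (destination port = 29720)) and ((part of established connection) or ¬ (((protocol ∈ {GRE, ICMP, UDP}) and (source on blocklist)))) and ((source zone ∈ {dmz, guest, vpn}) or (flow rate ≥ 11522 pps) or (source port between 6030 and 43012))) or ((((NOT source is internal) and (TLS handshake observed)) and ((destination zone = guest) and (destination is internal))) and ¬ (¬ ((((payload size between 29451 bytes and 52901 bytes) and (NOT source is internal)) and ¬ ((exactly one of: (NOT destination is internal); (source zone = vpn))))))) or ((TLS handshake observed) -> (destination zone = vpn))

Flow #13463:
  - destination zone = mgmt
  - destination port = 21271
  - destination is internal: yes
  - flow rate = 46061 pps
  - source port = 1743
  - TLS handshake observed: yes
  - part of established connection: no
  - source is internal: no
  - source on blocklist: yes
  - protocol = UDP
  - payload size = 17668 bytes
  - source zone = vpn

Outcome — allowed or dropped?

Dropped

Atomic conditions:
  payload size ≤ 18659 bytes: 17668 ≤ 18659 is true
  destination port = 29720: 21271 == 29720 is false
  part of established connection: no → false
  protocol ∈ {GRE, ICMP, UDP}: UDP is in the set → true
  source on blocklist: yes → true
  source zone ∈ {dmz, guest, vpn}: vpn is in the set → true
  flow rate ≥ 11522 pps: 46061 ≥ 11522 is true
  source port between 6030 and 43012: 1743 in [6030, 43012] is false
  NOT source is internal: no → true
  TLS handshake observed: yes → true
  destination zone = guest: mgmt == guest is false
  destination is internal: yes → true
  payload size between 29451 bytes and 52901 bytes: 17668 in [29451, 52901] is false
  NOT destination is internal: yes → false
  source zone = vpn: vpn == vpn is true
  destination zone = vpn: mgmt == vpn is false
Combine:
[1.1] true OR false = true
[1.2.2.1] true AND true = true
[1.2.2] NOT true = false
[1.2] false OR false = false
[1.3] true OR true OR false = true
[1] true AND false AND true = false
[2.1.1] true AND true = true
[2.1.2] false AND true = false
[2.1] true AND false = false
[2.2.1.1.1] false AND true = false
[2.2.1.1.2.1] exactly-one(false, true) = true
[2.2.1.1.2] NOT true = false
[2.2.1.1] false AND false = false
[2.2.1] NOT false = true
[2.2] NOT true = false
[2] false AND false = false
[3] true → false = false
[root] false OR false OR false = false
Overall: false → dropped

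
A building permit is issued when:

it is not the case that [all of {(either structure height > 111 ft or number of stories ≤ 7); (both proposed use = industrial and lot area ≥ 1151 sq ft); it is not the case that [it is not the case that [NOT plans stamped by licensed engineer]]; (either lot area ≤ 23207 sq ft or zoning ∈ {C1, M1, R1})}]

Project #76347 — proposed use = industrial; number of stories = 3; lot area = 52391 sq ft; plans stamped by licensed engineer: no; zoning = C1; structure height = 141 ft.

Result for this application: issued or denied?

Denied

Atomic conditions:
  structure height > 111 ft: 141 > 111 is true
  number of stories ≤ 7: 3 ≤ 7 is true
  proposed use = industrial: industrial == industrial is true
  lot area ≥ 1151 sq ft: 52391 ≥ 1151 is true
  NOT plans stamped by licensed engineer: no → true
  lot area ≤ 23207 sq ft: 52391 ≤ 23207 is false
  zoning ∈ {C1, M1, R1}: C1 is in the set → true
Combine:
[1.1] true OR true = true
[1.2] true AND true = true
[1.3.1] NOT true = false
[1.3] NOT false = true
[1.4] false OR true = true
[1] true AND true AND true AND true = true
[root] NOT true = false
Overall: false → denied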